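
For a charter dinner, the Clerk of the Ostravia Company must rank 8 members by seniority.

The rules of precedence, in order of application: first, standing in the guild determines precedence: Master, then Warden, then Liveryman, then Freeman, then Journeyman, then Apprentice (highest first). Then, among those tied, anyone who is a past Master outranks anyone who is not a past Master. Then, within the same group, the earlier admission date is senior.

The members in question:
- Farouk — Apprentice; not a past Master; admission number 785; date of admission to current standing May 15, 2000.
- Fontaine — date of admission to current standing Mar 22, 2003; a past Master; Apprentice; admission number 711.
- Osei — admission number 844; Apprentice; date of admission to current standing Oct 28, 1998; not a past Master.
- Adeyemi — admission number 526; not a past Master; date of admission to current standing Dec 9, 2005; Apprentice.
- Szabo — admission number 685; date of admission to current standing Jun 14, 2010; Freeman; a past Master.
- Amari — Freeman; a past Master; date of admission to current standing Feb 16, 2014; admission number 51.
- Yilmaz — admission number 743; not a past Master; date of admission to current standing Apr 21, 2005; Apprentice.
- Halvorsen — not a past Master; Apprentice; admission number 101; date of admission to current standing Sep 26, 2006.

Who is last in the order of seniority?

By standing in the guild: Szabo and Amari (Freeman); then Fontaine, Osei, Farouk, Yilmaz, Adeyemi and Halvorsen (Apprentice).
Szabo and Amari are each a past Master, so the next rule applies.
Among Szabo and Amari, by date of admission to current standing (earlier first): Szabo (Jun 14, 2010) before Amari (Feb 16, 2014).
Among Fontaine, Osei, Farouk, Yilmaz, Adeyemi and Halvorsen, a past Master before not a past Master: Fontaine (a past Master) before Osei, Farouk, Yilmaz, Adeyemi and Halvorsen (not a past Master).
Among Osei, Farouk, Yilmaz, Adeyemi and Halvorsen, by date of admission to current standing (earlier first): Osei (Oct 28, 1998) before Farouk (May 15, 2000) before Yilmaz (Apr 21, 2005) before Adeyemi (Dec 9, 2005) before Halvorsen (Sep 26, 2006).
Order: Szabo, Amari, Fontaine, Osei, Farouk, Yilmaz, Adeyemi, Halvorsen.

Halvorsen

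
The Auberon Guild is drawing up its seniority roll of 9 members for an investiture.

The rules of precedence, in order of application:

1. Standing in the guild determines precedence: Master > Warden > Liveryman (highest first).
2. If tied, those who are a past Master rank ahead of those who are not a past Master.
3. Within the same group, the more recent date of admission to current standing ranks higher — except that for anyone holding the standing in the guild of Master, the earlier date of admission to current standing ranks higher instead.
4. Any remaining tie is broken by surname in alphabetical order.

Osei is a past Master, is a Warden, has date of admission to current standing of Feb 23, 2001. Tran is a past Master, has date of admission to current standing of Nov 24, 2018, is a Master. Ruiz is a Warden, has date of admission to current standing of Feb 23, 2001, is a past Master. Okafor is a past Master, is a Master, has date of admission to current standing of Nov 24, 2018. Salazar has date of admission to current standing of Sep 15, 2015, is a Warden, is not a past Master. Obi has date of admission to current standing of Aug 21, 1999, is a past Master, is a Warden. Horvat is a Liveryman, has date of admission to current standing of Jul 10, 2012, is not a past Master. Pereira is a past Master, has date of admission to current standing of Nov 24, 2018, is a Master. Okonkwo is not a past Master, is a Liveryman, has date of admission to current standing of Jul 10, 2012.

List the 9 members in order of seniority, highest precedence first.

By standing in the guild: Okafor, Pereira and Tran (Master); then Osei, Ruiz, Obi and Salazar (Warden); then Horvat and Okonkwo (Liveryman).
Okafor, Pereira and Tran are each a past Master, so the next rule applies.
Okafor, Pereira and Tran all have date of admission to current standing Nov 24, 2018, so the next rule applies.
Among Okafor, Pereira and Tran, alphabetically by surname: Okafor before Pereira before Tran.
Among Osei, Ruiz, Obi and Salazar, a past Master before not a past Master: Osei, Ruiz and Obi (a past Master) before Salazar (not a past Master).
Among Osei, Ruiz and Obi, by date of admission to current standing (later first): Osei and Ruiz (Feb 23, 2001) before Obi (Aug 21, 1999).
Among Osei and Ruiz, alphabetically by surname: Osei before Ruiz.
Horvat and Okonkwo are each not a past Master, so the next rule applies.
Horvat and Okonkwo both have date of admission to current standing Jul 10, 2012, so the next rule applies.
Among Horvat and Okonkwo, alphabetically by surname: Horvat before Okonkwo.
Full order: Okafor, Pereira, Tran, Osei, Ruiz, Obi, Salazar, Horvat, Okonkwo.

Okafor, Pereira, Tran, Osei, Ruiz, Obi, Salazar, Horvat, Okonkwo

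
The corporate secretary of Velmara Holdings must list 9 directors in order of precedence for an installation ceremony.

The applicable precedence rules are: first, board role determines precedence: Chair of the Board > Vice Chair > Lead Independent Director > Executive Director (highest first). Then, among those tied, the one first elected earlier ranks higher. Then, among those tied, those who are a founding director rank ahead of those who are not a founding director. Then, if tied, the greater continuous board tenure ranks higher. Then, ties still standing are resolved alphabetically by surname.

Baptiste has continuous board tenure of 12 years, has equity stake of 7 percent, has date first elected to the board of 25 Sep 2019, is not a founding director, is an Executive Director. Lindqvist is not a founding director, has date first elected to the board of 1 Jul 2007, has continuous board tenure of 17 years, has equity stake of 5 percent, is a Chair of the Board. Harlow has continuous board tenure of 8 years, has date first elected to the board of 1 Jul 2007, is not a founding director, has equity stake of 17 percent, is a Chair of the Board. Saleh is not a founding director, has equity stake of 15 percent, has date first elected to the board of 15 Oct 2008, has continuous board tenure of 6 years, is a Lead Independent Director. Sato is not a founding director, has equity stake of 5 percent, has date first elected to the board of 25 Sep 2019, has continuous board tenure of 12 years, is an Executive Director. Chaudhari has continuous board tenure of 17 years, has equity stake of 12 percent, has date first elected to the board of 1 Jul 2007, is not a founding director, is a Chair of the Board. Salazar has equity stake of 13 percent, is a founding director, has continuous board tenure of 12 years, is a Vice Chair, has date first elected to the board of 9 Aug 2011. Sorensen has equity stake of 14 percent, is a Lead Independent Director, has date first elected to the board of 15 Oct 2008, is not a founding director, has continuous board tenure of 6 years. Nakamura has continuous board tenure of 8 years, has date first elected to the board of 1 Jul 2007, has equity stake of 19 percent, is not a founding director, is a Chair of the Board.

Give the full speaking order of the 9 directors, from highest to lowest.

By board role: Chaudhari, Lindqvist, Harlow and Nakamura (Chair of the Board); then Salazar (Vice Chair); then Saleh and Sorensen (Lead Independent Director); then Baptiste and Sato (Executive Director).
Chaudhari, Lindqvist, Harlow and Nakamura all have date first elected to the board 1 Jul 2007, so the next rule applies.
Chaudhari, Lindqvist, Harlow and Nakamura are each not a founding director, so the next rule applies.
Among Chaudhari, Lindqvist, Harlow and Nakamura, by continuous board tenure (higher first): Chaudhari and Lindqvist (17 years) before Harlow and Nakamura (8 years).
Among Chaudhari and Lindqvist, alphabetically by surname: Chaudhari before Lindqvist.
Among Harlow and Nakamura, alphabetically by surname: Harlow before Nakamura.
Saleh and Sorensen both have date first elected to the board 15 Oct 2008, so the next rule applies.
Saleh and Sorensen are each not a founding director, so the next rule applies.
Saleh and Sorensen both have continuous board tenure 6 years, so the next rule applies.
Among Saleh and Sorensen, alphabetically by surname: Saleh before Sorensen.
Baptiste and Sato both have date first elected to the board 25 Sep 2019, so the next rule applies.
Baptiste and Sato are each not a founding director, so the next rule applies.
Baptiste and Sato both have continuous board tenure 12 years, so the next rule applies.
Among Baptiste and Sato, alphabetically by surname: Baptiste before Sato.
Full order: Chaudhari, Lindqvist, Harlow, Nakamura, Salazar, Saleh, Sorensen, Baptiste, Sato.

Chaudhari, Lindqvist, Harlow, Nakamura, Salazar, Saleh, Sorensen, Baptiste, Sato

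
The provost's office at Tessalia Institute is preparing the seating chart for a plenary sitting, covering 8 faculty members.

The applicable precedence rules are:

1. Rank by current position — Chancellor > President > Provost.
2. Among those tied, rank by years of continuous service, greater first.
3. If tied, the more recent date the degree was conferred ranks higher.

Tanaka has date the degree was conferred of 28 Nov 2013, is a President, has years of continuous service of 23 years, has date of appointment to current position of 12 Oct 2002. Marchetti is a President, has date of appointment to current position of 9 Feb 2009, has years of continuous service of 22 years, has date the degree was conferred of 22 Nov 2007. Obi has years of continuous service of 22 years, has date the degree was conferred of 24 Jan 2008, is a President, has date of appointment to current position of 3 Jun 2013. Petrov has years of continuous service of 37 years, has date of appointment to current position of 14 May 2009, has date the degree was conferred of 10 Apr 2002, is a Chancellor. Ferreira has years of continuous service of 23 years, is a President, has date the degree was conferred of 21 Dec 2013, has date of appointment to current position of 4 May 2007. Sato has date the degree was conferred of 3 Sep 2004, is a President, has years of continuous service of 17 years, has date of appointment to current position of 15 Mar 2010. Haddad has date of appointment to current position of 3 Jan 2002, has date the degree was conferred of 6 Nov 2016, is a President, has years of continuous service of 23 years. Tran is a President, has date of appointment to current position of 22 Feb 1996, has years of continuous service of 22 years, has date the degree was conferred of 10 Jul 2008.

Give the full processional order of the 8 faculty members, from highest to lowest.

Petrov, Haddad, Ferreira, Tanaka, Tran, Obi, Marchetti, Sato

By current position: Petrov (Chancellor); then Haddad, Ferreira, Tanaka, Tran, Obi, Marchetti and Sato (President).
Among Haddad, Ferreira, Tanaka, Tran, Obi, Marchetti and Sato, by years of continuous service (higher first): Haddad, Ferreira and Tanaka (23 years) before Tran, Obi and Marchetti (22 years) before Sato (17 years).
Among Haddad, Ferreira and Tanaka, by date the degree was conferred (later first): Haddad (6 Nov 2016) before Ferreira (21 Dec 2013) before Tanaka (28 Nov 2013).
Among Tran, Obi and Marchetti, by date the degree was conferred (later first): Tran (10 Jul 2008) before Obi (24 Jan 2008) before Marchetti (22 Nov 2007).
Full order: Petrov, Haddad, Ferreira, Tanaka, Tran, Obi, Marchetti, Sato.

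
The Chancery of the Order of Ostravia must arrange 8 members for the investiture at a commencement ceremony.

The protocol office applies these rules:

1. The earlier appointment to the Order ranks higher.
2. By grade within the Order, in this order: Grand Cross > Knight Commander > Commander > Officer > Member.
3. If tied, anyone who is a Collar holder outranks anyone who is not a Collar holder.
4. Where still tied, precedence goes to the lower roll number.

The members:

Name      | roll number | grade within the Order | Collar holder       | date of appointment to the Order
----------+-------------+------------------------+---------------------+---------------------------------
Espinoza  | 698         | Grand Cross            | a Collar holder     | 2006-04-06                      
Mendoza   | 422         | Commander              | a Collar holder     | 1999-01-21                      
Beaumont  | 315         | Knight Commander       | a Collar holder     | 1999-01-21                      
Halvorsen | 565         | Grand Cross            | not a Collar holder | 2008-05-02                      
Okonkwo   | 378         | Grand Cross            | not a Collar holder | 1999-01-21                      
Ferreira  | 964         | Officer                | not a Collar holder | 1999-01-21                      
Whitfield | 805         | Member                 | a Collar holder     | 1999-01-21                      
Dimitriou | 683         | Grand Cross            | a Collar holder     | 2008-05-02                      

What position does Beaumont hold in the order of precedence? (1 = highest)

2

By date of appointment to the Order (earlier first): Okonkwo, Beaumont, Mendoza, Ferreira and Whitfield (each 1999-01-21); then Espinoza (2006-04-06); then Dimitriou and Halvorsen (both 2008-05-02).
Among Okonkwo, Beaumont, Mendoza, Ferreira and Whitfield, by grade within the Order: Okonkwo (Grand Cross) before Beaumont (Knight Commander) before Mendoza (Commander) before Ferreira (Officer) before Whitfield (Member).
Dimitriou and Halvorsen are each Grand Cross, so the next rule applies.
Among Dimitriou and Halvorsen, a Collar holder before not a Collar holder: Dimitriou (a Collar holder) before Halvorsen (not a Collar holder).
Order: Okonkwo, Beaumont, Mendoza, Ferreira, Whitfield, Espinoza, Dimitriou, Halvorsen. So position 2.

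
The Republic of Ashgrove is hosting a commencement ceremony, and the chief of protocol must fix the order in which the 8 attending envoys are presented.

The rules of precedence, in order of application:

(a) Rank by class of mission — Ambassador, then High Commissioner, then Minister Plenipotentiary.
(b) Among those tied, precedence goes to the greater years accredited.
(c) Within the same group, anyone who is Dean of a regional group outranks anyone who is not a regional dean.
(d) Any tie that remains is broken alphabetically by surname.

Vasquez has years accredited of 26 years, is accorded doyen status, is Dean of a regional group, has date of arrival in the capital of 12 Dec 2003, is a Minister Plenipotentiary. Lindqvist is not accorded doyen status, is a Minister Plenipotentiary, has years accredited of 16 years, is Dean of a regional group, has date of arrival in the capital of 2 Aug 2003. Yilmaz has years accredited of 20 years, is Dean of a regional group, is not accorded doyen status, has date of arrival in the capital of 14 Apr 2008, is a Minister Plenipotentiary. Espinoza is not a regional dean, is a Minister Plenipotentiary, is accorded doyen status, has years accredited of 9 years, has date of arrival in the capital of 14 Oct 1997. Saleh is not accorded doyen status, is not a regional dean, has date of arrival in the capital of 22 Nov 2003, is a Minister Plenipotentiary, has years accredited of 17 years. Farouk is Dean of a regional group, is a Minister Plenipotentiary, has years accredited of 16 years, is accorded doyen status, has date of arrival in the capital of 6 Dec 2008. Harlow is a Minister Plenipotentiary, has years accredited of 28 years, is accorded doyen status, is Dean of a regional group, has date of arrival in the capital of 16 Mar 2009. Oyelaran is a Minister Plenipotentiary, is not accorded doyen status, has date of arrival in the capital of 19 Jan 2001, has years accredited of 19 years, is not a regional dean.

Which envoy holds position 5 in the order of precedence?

Saleh

By class of mission: Harlow, Vasquez, Yilmaz, Oyelaran, Saleh, Farouk, Lindqvist and Espinoza (Minister Plenipotentiary).
Among Harlow, Vasquez, Yilmaz, Oyelaran, Saleh, Farouk, Lindqvist and Espinoza, by years accredited (higher first): Harlow (28 years) before Vasquez (26 years) before Yilmaz (20 years) before Oyelaran (19 years) before Saleh (17 years) before Farouk and Lindqvist (16 years) before Espinoza (9 years).
Farouk and Lindqvist are each Dean of a regional group, so the next rule applies.
Among Farouk and Lindqvist, alphabetically by surname: Farouk before Lindqvist.
Order: Harlow, Vasquez, Yilmaz, Oyelaran, Saleh, Farouk, Lindqvist, Espinoza.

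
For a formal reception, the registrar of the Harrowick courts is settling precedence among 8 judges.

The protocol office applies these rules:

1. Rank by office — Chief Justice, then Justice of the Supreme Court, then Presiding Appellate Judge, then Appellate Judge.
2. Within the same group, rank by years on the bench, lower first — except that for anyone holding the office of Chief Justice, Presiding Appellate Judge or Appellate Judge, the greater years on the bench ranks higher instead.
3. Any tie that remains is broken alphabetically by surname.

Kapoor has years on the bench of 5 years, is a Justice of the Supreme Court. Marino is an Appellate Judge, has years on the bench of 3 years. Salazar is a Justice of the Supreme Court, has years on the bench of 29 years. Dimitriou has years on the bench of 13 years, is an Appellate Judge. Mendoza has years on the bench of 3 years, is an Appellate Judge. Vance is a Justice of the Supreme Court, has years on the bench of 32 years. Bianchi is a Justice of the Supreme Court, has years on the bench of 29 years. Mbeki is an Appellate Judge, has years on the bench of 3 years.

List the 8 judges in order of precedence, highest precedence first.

Kapoor, Bianchi, Salazar, Vance, Dimitriou, Marino, Mbeki, Mendoza

By office: Kapoor, Bianchi, Salazar and Vance (Justice of the Supreme Court); then Dimitriou, Marino, Mbeki and Mendoza (Appellate Judge).
Among Kapoor, Bianchi, Salazar and Vance, by years on the bench (lower first): Kapoor (5 years) before Bianchi and Salazar (29 years) before Vance (32 years).
Among Bianchi and Salazar, alphabetically by surname: Bianchi before Salazar.
Among Dimitriou, Marino, Mbeki and Mendoza, by years on the bench (higher first) (reversed rule for this group): Dimitriou (13 years) before Marino, Mbeki and Mendoza (3 years).
Among Marino, Mbeki and Mendoza, alphabetically by surname: Marino before Mbeki before Mendoza.
Full order: Kapoor, Bianchi, Salazar, Vance, Dimitriou, Marino, Mbeki, Mendoza.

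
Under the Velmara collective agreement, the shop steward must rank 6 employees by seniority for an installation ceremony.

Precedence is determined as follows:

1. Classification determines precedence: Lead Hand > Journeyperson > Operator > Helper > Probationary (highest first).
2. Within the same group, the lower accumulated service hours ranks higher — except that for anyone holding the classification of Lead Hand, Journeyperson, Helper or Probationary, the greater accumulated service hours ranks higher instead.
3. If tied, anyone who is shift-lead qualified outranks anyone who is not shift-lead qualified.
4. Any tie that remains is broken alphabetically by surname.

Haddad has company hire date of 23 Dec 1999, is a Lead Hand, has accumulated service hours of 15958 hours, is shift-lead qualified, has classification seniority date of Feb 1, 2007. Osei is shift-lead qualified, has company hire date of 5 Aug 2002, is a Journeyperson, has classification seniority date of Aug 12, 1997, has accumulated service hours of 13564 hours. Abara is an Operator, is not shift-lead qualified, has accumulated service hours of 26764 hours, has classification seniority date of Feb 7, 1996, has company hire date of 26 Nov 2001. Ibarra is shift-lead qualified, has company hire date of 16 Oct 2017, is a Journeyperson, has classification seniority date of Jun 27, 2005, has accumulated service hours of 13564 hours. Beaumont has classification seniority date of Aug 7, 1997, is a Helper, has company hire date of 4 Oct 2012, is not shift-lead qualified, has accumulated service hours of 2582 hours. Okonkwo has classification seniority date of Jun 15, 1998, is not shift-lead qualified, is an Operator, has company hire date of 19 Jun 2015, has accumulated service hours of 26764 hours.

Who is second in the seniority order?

Ibarra

By classification: Haddad (Lead Hand); then Ibarra and Osei (Journeyperson); then Abara and Okonkwo (Operator); then Beaumont (Helper).
Ibarra and Osei both have accumulated service hours 13564 hours, so the next rule applies.
Ibarra and Osei are each shift-lead qualified, so the next rule applies.
Among Ibarra and Osei, alphabetically by surname: Ibarra before Osei.
Abara and Okonkwo both have accumulated service hours 26764 hours, so the next rule applies.
Abara and Okonkwo are each not shift-lead qualified, so the next rule applies.
Among Abara and Okonkwo, alphabetically by surname: Abara before Okonkwo.
Order: Haddad, Ibarra, Osei, Abara, Okonkwo, Beaumont.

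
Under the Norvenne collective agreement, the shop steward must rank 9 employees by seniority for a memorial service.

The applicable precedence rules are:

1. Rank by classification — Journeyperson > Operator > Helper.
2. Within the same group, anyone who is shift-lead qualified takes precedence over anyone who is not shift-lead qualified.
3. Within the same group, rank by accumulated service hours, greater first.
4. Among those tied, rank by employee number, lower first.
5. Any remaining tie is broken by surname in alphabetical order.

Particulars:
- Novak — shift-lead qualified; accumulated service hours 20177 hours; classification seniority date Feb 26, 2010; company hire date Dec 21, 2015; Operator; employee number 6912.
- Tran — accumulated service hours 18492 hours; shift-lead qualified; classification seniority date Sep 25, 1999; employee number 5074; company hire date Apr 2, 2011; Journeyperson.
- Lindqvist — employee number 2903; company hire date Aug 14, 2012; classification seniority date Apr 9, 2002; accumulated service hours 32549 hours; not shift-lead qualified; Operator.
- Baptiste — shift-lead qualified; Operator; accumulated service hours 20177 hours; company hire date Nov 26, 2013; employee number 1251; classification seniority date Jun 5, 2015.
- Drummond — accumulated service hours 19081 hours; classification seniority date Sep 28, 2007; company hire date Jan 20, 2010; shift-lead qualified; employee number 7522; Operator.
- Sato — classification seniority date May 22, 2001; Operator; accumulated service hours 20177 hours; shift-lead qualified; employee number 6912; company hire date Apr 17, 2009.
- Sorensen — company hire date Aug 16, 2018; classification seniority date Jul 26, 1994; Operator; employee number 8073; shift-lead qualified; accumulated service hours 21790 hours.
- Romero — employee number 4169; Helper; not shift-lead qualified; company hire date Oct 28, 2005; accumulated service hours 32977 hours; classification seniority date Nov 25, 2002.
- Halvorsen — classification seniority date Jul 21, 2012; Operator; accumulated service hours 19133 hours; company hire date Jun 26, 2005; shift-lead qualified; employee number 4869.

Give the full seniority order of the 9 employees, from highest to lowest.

By classification: Tran (Journeyperson); then Sorensen, Baptiste, Novak, Sato, Halvorsen, Drummond and Lindqvist (Operator); then Romero (Helper).
Among Sorensen, Baptiste, Novak, Sato, Halvorsen, Drummond and Lindqvist, shift-lead qualified before not shift-lead qualified: Sorensen, Baptiste, Novak, Sato, Halvorsen and Drummond (shift-lead qualified) before Lindqvist (not shift-lead qualified).
Among Sorensen, Baptiste, Novak, Sato, Halvorsen and Drummond, by accumulated service hours (higher first): Sorensen (21790 hours) before Baptiste, Novak and Sato (20177 hours) before Halvorsen (19133 hours) before Drummond (19081 hours).
Among Baptiste, Novak and Sato, by employee number (lower first): Baptiste (1251) before Novak and Sato (6912).
Among Novak and Sato, alphabetically by surname: Novak before Sato.
Full order: Tran, Sorensen, Baptiste, Novak, Sato, Halvorsen, Drummond, Lindqvist, Romero.

Tran, Sorensen, Baptiste, Novak, Sato, Halvorsen, Drummond, Lindqvist, Romero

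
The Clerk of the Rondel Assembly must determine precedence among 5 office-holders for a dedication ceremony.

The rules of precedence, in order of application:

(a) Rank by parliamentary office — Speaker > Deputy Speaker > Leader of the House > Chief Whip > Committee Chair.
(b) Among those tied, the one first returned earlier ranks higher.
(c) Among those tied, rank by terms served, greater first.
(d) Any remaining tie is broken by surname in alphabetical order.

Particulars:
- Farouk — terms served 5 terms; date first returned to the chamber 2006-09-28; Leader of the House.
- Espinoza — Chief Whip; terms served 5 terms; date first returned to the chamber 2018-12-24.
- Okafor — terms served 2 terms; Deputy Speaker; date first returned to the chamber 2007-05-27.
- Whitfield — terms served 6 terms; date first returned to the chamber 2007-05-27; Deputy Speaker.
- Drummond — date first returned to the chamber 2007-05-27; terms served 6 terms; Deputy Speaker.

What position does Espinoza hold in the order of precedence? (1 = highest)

5

By parliamentary office: Drummond, Whitfield and Okafor (Deputy Speaker); then Farouk (Leader of the House); then Espinoza (Chief Whip).
Drummond, Whitfield and Okafor all have date first returned to the chamber 2007-05-27, so the next rule applies.
Among Drummond, Whitfield and Okafor, by terms served (higher first): Drummond and Whitfield (6 terms) before Okafor (2 terms).
Among Drummond and Whitfield, alphabetically by surname: Drummond before Whitfield.
Order: Drummond, Whitfield, Okafor, Farouk, Espinoza. So position 5.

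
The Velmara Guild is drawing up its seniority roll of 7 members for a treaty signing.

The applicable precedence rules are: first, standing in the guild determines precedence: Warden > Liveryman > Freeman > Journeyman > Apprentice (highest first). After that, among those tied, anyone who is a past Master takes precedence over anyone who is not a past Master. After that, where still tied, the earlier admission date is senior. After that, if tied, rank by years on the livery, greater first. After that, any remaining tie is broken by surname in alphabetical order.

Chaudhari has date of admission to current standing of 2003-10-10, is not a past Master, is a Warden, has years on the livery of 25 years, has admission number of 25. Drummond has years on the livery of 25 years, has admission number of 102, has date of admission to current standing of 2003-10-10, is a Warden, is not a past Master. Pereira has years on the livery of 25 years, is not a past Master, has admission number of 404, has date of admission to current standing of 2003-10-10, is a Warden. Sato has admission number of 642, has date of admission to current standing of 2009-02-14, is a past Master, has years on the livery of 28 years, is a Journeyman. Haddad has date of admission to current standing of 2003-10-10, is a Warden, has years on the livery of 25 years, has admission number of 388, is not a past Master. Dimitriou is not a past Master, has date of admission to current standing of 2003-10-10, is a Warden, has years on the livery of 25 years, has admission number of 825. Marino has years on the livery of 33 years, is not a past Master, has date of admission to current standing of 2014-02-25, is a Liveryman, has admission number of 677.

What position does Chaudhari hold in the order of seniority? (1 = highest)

1

By standing in the guild: Chaudhari, Dimitriou, Drummond, Haddad and Pereira (Warden); then Marino (Liveryman); then Sato (Journeyman).
Chaudhari, Dimitriou, Drummond, Haddad and Pereira are each not a past Master, so the next rule applies.
Chaudhari, Dimitriou, Drummond, Haddad and Pereira all have date of admission to current standing 2003-10-10, so the next rule applies.
Chaudhari, Dimitriou, Drummond, Haddad and Pereira all have years on the livery 25 years, so the next rule applies.
Among Chaudhari, Dimitriou, Drummond, Haddad and Pereira, alphabetically by surname: Chaudhari before Dimitriou before Drummond before Haddad before Pereira.
Order: Chaudhari, Dimitriou, Drummond, Haddad, Pereira, Marino, Sato. So position 1.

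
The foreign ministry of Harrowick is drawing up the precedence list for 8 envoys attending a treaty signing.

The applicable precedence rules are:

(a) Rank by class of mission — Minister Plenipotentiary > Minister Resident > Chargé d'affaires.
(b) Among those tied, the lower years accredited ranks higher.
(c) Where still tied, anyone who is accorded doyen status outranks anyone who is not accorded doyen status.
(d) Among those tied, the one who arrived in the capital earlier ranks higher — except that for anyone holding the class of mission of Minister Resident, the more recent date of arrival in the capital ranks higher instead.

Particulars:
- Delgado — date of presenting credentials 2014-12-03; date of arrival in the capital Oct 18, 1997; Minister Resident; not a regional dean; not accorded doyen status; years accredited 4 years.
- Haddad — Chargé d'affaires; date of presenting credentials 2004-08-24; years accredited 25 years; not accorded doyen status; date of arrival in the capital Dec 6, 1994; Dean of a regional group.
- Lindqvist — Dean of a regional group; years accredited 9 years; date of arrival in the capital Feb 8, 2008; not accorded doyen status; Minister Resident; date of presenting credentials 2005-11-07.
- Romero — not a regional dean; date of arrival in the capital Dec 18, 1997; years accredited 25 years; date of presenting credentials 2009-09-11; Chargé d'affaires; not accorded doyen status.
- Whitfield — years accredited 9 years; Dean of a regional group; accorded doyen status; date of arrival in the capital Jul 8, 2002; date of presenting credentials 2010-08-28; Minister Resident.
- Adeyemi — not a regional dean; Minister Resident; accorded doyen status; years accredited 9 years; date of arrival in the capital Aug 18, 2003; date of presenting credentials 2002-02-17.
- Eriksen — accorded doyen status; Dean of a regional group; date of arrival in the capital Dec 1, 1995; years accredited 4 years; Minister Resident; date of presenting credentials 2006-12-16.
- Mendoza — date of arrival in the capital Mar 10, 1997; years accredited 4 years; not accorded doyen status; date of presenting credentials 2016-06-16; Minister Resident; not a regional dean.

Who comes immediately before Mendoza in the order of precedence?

By class of mission: Eriksen, Delgado, Mendoza, Adeyemi, Whitfield and Lindqvist (Minister Resident); then Haddad and Romero (Chargé d'affaires).
Among Eriksen, Delgado, Mendoza, Adeyemi, Whitfield and Lindqvist, by years accredited (lower first): Eriksen, Delgado and Mendoza (4 years) before Adeyemi, Whitfield and Lindqvist (9 years).
Among Eriksen, Delgado and Mendoza, accorded doyen status before not accorded doyen status: Eriksen (accorded doyen status) before Delgado and Mendoza (not accorded doyen status).
Among Delgado and Mendoza, by date of arrival in the capital (later first) (reversed rule for this group): Delgado (Oct 18, 1997) before Mendoza (Mar 10, 1997).
Among Adeyemi, Whitfield and Lindqvist, accorded doyen status before not accorded doyen status: Adeyemi and Whitfield (accorded doyen status) before Lindqvist (not accorded doyen status).
Among Adeyemi and Whitfield, by date of arrival in the capital (later first) (reversed rule for this group): Adeyemi (Aug 18, 2003) before Whitfield (Jul 8, 2002).
Haddad and Romero both have years accredited 25 years, so the next rule applies.
Haddad and Romero are each not accorded doyen status, so the next rule applies.
Among Haddad and Romero, by date of arrival in the capital (earlier first): Haddad (Dec 6, 1994) before Romero (Dec 18, 1997).
Order: Eriksen, Delgado, Mendoza, Adeyemi, Whitfield, Lindqvist, Haddad, Romero.

Delgado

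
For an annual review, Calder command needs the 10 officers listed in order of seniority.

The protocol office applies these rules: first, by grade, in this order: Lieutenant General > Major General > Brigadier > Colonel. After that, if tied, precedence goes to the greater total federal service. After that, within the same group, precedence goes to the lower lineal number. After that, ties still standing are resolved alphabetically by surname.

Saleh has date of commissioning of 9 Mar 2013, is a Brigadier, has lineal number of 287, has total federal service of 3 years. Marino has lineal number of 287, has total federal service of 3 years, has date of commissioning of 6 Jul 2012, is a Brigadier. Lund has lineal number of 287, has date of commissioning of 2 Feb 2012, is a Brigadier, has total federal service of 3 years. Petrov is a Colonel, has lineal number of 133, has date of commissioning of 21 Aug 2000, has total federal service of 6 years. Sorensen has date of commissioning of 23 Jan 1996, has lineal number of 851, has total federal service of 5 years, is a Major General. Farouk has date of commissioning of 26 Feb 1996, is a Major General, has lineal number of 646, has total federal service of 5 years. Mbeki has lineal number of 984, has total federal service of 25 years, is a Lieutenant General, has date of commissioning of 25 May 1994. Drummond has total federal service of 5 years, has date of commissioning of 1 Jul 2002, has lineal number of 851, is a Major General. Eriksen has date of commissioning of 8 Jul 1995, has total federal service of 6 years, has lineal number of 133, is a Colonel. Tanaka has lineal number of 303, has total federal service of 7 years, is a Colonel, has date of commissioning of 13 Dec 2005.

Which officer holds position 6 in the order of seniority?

Marino

By grade: Mbeki (Lieutenant General); then Farouk, Drummond and Sorensen (Major General); then Lund, Marino and Saleh (Brigadier); then Tanaka, Eriksen and Petrov (Colonel).
Farouk, Drummond and Sorensen all have total federal service 5 years, so the next rule applies.
Among Farouk, Drummond and Sorensen, by lineal number (lower first): Farouk (646) before Drummond and Sorensen (851).
Among Drummond and Sorensen, alphabetically by surname: Drummond before Sorensen.
Lund, Marino and Saleh all have total federal service 3 years, so the next rule applies.
Lund, Marino and Saleh all have lineal number 287, so the next rule applies.
Among Lund, Marino and Saleh, alphabetically by surname: Lund before Marino before Saleh.
Among Tanaka, Eriksen and Petrov, by total federal service (higher first): Tanaka (7 years) before Eriksen and Petrov (6 years).
Eriksen and Petrov both have lineal number 133, so the next rule applies.
Among Eriksen and Petrov, alphabetically by surname: Eriksen before Petrov.
Order: Mbeki, Farouk, Drummond, Sorensen, Lund, Marino, Saleh, Tanaka, Eriksen, Petrov.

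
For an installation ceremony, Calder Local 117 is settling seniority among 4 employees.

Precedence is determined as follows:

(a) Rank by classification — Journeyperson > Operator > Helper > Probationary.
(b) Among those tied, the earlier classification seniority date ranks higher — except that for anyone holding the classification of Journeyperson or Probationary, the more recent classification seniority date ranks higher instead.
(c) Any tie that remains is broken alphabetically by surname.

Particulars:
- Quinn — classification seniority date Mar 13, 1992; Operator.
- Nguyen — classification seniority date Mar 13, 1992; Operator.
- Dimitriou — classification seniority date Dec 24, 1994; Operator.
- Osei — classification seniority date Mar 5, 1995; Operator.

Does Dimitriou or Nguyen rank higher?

Nguyen

By classification: Nguyen, Quinn, Dimitriou and Osei (Operator).
Among Nguyen, Quinn, Dimitriou and Osei, by classification seniority date (earlier first): Nguyen and Quinn (Mar 13, 1992) before Dimitriou (Dec 24, 1994) before Osei (Mar 5, 1995).
Among Nguyen and Quinn, alphabetically by surname: Nguyen before Quinn.
So Nguyen takes precedence.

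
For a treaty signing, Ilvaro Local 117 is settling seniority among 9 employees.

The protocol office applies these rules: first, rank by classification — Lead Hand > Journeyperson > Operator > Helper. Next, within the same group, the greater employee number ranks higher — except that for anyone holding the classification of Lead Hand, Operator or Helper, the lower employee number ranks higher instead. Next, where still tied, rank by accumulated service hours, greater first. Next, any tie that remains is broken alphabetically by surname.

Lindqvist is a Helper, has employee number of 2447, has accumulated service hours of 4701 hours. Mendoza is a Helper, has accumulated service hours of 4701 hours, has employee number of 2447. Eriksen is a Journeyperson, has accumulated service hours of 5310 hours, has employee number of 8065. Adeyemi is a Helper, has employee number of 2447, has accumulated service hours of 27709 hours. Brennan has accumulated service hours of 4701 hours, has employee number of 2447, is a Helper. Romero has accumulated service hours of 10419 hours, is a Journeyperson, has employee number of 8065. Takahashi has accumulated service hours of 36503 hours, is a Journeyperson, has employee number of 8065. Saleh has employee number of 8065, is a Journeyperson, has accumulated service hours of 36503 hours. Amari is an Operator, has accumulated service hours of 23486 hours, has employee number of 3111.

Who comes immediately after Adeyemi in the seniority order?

Brennan

By classification: Saleh, Takahashi, Romero and Eriksen (Journeyperson); then Amari (Operator); then Adeyemi, Brennan, Lindqvist and Mendoza (Helper).
Saleh, Takahashi, Romero and Eriksen all have employee number 8065, so the next rule applies.
Among Saleh, Takahashi, Romero and Eriksen, by accumulated service hours (higher first): Saleh and Takahashi (36503 hours) before Romero (10419 hours) before Eriksen (5310 hours).
Among Saleh and Takahashi, alphabetically by surname: Saleh before Takahashi.
Adeyemi, Brennan, Lindqvist and Mendoza all have employee number 2447, so the next rule applies.
Among Adeyemi, Brennan, Lindqvist and Mendoza, by accumulated service hours (higher first): Adeyemi (27709 hours) before Brennan, Lindqvist and Mendoza (4701 hours).
Among Brennan, Lindqvist and Mendoza, alphabetically by surname: Brennan before Lindqvist before Mendoza.
Order: Saleh, Takahashi, Romero, Eriksen, Amari, Adeyemi, Brennan, Lindqvist, Mendoza.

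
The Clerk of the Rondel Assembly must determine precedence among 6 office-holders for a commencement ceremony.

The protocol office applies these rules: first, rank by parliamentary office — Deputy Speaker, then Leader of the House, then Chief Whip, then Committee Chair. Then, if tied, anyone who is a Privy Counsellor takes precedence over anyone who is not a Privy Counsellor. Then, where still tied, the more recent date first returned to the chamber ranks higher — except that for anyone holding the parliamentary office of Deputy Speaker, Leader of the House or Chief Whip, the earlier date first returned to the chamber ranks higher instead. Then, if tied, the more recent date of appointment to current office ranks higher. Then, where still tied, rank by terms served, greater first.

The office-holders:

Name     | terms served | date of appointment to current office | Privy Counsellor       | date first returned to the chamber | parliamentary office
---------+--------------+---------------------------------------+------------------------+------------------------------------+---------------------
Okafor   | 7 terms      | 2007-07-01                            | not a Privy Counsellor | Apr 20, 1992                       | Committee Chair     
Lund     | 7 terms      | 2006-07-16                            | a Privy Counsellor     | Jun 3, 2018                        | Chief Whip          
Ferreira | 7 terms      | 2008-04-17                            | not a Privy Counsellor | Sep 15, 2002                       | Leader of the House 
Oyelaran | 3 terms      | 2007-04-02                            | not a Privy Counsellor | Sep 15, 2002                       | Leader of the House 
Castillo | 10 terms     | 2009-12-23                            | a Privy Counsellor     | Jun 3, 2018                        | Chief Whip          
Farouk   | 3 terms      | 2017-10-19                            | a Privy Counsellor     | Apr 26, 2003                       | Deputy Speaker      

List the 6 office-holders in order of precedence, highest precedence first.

Farouk, Ferreira, Oyelaran, Castillo, Lund, Okafor

By parliamentary office: Farouk (Deputy Speaker); then Ferreira and Oyelaran (Leader of the House); then Castillo and Lund (Chief Whip); then Okafor (Committee Chair).
Ferreira and Oyelaran are each not a Privy Counsellor, so the next rule applies.
Ferreira and Oyelaran both have date first returned to the chamber Sep 15, 2002, so the next rule applies.
Among Ferreira and Oyelaran, by date of appointment to current office (later first): Ferreira (2008-04-17) before Oyelaran (2007-04-02).
Castillo and Lund are each a Privy Counsellor, so the next rule applies.
Castillo and Lund both have date first returned to the chamber Jun 3, 2018, so the next rule applies.
Among Castillo and Lund, by date of appointment to current office (later first): Castillo (2009-12-23) before Lund (2006-07-16).
Full order: Farouk, Ferreira, Oyelaran, Castillo, Lund, Okafor.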